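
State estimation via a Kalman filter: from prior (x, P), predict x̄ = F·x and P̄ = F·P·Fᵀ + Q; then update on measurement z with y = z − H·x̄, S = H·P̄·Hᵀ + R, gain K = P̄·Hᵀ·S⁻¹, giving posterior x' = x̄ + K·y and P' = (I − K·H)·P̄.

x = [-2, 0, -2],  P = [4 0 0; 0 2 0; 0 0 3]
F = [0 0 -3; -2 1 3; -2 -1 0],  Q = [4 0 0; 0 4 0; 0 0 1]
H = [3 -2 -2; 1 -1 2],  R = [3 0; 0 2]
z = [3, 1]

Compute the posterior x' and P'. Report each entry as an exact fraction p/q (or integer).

x' = [24755/17526, 2843/5842, 453/2921]
P' = [9556/2921 12003/2921 1912/2921; 12003/2921 16634/2921 2272/2921; 1912/2921 2272/2921 1247/2921]

x̄ = F·x = [6, -2, 4]
P̄ = F·P·Fᵀ + Q = [31 -27 0; -27 49 14; 0 14 19]
y = z − H·x̄ = [-11, -15]
S = H·P̄·Hᵀ + R = [990 222; 222 156]
K = P̄·Hᵀ·S⁻¹ = [838/8763 1377/5842; -601/2921 -87/5842; -434/2921 1067/2921]
x' = x̄ + K·y = [24755/17526, 2843/5842, 453/2921]
P' = (I − K·H)·P̄ = [9556/2921 12003/2921 1912/2921; 12003/2921 16634/2921 2272/2921; 1912/2921 2272/2921 1247/2921]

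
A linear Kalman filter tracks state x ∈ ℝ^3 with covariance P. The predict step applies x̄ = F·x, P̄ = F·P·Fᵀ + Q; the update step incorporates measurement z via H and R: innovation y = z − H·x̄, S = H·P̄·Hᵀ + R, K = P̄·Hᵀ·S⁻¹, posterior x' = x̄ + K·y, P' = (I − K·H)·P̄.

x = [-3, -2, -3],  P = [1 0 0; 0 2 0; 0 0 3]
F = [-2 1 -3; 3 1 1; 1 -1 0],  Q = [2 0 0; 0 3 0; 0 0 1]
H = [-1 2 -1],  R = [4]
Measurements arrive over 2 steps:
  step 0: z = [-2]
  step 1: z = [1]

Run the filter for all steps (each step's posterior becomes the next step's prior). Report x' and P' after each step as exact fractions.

step 0: x' = [-203/151, -366/151, -75/151], P' = [2036/151 659/151 -490/151; 659/151 451/151 59/151; -490/151 59/151 600/151]
step 1: x' = [-7969/4989, 27802/34923, 80036/34923], P' = [167171/14967 100414/14967 44969/14967; 100414/14967 672944/104769 459934/104769; 44969/14967 459934/104769 576449/104769]

step 0: x̄ = F·x = [13, -14, -1]
step 0: P̄ = F·P·Fᵀ + Q = [35 -13 -4; -13 17 1; -4 1 4]
step 0: y = z − H·x̄ = [38]
step 0: S = H·P̄·Hᵀ + R = [151]
step 0: K = P̄·Hᵀ·S⁻¹ = [-57/151; 46/151; 2/151]
step 0: x' = x̄ + K·y = [-203/151, -366/151, -75/151]
step 0: P' = (I − K·H)·P̄ = [2036/151 659/151 -490/151; 659/151 451/151 59/151; -490/151 59/151 600/151]
step 1: x̄ = F·x = [265/151, -1050/151, 163/151]
step 1: P̄ = F·P·Fᵀ + Q = [5427/151 -7634/151 -899/151; -7634/151 20960/151 3790/151; -899/151 3790/151 1320/151]
step 1: y = z − H·x̄ = [2679/151]
step 1: S = H·P̄·Hᵀ + R = [104769/151]
step 1: K = P̄·Hᵀ·S⁻¹ = [-2828/14967; 45764/104769; 7159/104769]
step 1: x' = x̄ + K·y = [-7969/4989, 27802/34923, 80036/34923]
step 1: P' = (I − K·H)·P̄ = [167171/14967 100414/14967 44969/14967; 100414/14967 672944/104769 459934/104769; 44969/14967 459934/104769 576449/104769]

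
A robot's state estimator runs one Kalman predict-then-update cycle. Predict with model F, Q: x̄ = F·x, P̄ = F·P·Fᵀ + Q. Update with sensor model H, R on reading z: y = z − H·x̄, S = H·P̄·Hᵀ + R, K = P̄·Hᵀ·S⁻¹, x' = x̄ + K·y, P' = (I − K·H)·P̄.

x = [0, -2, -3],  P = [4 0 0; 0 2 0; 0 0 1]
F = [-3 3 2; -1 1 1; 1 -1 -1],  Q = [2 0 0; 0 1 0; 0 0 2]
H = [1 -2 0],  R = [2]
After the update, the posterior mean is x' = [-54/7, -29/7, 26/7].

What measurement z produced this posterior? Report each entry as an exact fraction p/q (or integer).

z = [1]

x̄ = F·x = [-12, -5, 5]
P̄ = F·P·Fᵀ + Q = [60 20 -20; 20 8 -7; -20 -7 9]
S = H·P̄·Hᵀ + R = [14]
K = P̄·Hᵀ·S⁻¹ = [10/7; 2/7; -3/7]
x' − x̄ = [30/7, 6/7, -9/7] = K·y
y = (KᵀK)⁻¹·Kᵀ·(x' − x̄) = [3]
z = y + H·x̄ = [3] + [-2] = [1]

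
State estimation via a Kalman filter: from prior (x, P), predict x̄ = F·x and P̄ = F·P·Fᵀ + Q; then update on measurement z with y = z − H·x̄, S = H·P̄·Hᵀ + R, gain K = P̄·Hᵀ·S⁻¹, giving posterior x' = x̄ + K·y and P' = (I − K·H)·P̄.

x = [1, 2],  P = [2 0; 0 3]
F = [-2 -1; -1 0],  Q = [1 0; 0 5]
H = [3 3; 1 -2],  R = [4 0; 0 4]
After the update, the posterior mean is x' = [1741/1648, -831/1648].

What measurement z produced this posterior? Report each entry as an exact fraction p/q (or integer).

z = [2, 3]

x̄ = F·x = [-4, -1]
P̄ = F·P·Fᵀ + Q = [12 4; 4 7]
S = H·P̄·Hᵀ + R = [247 -18; -18 28]
K = P̄·Hᵀ·S⁻¹ = [177/824 463/1648; 93/824 -469/1648]
x' − x̄ = [8333/1648, 817/1648] = K·y
y = (KᵀK)⁻¹·Kᵀ·(x' − x̄) = [17, 5]
z = y + H·x̄ = [17, 5] + [-15, -2] = [2, 3]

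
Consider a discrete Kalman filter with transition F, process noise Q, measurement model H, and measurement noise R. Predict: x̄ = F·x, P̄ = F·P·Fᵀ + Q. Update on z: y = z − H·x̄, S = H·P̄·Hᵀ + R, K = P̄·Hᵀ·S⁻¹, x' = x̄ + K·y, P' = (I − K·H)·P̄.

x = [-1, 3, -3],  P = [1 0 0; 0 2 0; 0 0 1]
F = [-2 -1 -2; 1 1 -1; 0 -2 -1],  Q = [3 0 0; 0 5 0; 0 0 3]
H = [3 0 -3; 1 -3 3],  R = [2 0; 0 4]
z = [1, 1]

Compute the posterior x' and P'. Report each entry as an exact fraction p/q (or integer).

x̄ = F·x = [5, 5, -3]
P̄ = F·P·Fᵀ + Q = [13 -2 6; -2 9 -3; 6 -3 12]
y = z − H·x̄ = [-23, 20]
S = H·P̄·Hᵀ + R = [119 -42; -42 308]
K = P̄·Hᵀ·S⁻¹ = [573/2492 755/4984; -12/623 -157/1246; -243/2492 759/4984]
x' = x̄ + K·y = [6831/2492, 1821/623, 5703/2492]
P' = (I − K·H)·P̄ = [12791/4984 3821/1246 12027/4984; 3821/1246 380/89 3837/1246; 12027/4984 3837/1246 12351/4984]

x' = [6831/2492, 1821/623, 5703/2492]
P' = [12791/4984 3821/1246 12027/4984; 3821/1246 380/89 3837/1246; 12027/4984 3837/1246 12351/4984]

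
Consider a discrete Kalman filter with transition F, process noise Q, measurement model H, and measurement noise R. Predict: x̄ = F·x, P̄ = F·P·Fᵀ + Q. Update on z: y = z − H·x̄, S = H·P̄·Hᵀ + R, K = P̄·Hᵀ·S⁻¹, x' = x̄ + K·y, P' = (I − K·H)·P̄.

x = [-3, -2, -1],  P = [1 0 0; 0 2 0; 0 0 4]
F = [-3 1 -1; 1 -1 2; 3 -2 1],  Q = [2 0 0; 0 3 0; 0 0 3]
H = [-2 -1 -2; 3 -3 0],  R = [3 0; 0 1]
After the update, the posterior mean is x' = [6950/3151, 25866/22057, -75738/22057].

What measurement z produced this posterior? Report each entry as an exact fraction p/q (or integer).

x̄ = F·x = [8, -3, -6]
P̄ = F·P·Fᵀ + Q = [17 -13 -17; -13 22 15; -17 15 24]
S = H·P̄·Hᵀ + R = [61 117; 117 586]
K = P̄·Hᵀ·S⁻¹ = [-416/3151 567/3151; -2951/22057 -3363/22057; -5762/22057 -2463/22057]
x' − x̄ = [-18258/3151, 92037/22057, 56604/22057] = K·y
y = (KᵀK)⁻¹·Kᵀ·(x' − x̄) = [3, -30]
z = y + H·x̄ = [3, -30] + [-1, 33] = [2, 3]

z = [2, 3]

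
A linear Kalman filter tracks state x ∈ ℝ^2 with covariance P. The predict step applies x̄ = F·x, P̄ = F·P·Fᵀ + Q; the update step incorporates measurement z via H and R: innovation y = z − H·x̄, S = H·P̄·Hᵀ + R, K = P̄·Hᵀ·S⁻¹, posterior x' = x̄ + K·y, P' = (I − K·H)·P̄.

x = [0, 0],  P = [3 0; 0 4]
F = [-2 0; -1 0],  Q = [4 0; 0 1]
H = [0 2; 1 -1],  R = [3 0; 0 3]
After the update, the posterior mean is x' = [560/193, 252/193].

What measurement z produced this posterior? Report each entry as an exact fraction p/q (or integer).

z = [3, 2]

x̄ = F·x = [0, 0]
P̄ = F·P·Fᵀ + Q = [16 6; 6 4]
S = H·P̄·Hᵀ + R = [19 4; 4 11]
K = P̄·Hᵀ·S⁻¹ = [92/193 142/193; 80/193 6/193]
x' − x̄ = [560/193, 252/193] = K·y
y = (KᵀK)⁻¹·Kᵀ·(x' − x̄) = [3, 2]
z = y + H·x̄ = [3, 2] + [0, 0] = [3, 2]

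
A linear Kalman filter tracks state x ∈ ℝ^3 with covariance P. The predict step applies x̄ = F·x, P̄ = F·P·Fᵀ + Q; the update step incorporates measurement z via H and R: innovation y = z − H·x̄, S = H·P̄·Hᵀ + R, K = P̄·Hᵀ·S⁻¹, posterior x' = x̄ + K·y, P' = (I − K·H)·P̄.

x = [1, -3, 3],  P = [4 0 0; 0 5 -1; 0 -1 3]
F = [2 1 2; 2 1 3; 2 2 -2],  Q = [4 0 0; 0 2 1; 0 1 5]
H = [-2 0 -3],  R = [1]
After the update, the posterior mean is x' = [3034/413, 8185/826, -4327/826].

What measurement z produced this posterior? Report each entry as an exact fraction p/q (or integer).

x̄ = F·x = [5, 8, -10]
P̄ = F·P·Fᵀ + Q = [33 34 12; 34 44 5; 12 5 61]
S = H·P̄·Hᵀ + R = [826]
K = P̄·Hᵀ·S⁻¹ = [-51/413; -83/826; -207/826]
x' − x̄ = [969/413, 1577/826, 3933/826] = K·y
y = (KᵀK)⁻¹·Kᵀ·(x' − x̄) = [-19]
z = y + H·x̄ = [-19] + [20] = [1]

z = [1]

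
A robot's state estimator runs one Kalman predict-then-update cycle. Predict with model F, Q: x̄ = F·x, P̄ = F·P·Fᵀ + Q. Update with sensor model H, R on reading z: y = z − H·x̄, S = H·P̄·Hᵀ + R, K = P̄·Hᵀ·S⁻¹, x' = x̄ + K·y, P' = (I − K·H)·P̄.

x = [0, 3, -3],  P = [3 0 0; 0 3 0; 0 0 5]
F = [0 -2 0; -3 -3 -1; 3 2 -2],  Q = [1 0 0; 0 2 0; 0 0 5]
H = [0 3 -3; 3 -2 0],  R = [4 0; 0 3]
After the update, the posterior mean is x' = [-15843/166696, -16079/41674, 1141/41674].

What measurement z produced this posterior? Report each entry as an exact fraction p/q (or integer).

x̄ = F·x = [-6, -6, 12]
P̄ = F·P·Fᵀ + Q = [13 18 -12; 18 61 -35; -12 -35 64]
S = H·P̄·Hᵀ + R = [1759 -306; -306 148]
K = P̄·Hᵀ·S⁻¹ = [7119/83348 32817/166696; 2727/20837 -7871/41674; -4194/20837 -7769/41674]
x' − x̄ = [984333/166696, 233965/41674, -498947/41674] = K·y
y = (KᵀK)⁻¹·Kᵀ·(x' − x̄) = [53, 7]
z = y + H·x̄ = [53, 7] + [-54, -6] = [-1, 1]

z = [-1, 1]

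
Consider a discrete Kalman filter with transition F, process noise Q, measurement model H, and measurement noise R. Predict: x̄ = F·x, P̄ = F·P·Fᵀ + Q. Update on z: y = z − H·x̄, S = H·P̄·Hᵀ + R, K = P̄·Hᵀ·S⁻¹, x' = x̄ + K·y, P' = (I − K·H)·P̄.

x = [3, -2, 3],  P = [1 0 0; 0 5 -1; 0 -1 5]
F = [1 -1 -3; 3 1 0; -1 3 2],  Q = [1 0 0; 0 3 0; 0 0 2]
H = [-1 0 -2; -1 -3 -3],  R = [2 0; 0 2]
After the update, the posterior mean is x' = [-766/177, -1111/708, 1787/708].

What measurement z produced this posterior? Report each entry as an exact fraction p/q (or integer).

x̄ = F·x = [-4, 7, -3]
P̄ = F·P·Fᵀ + Q = [46 1 -35; 1 17 10; -35 10 56]
S = H·P̄·Hᵀ + R = [132 270; 270 681]
K = P̄·Hᵀ·S⁻¹ = [17/236 19/354; 871/1888 -859/2832; -2809/5664 -121/2832]
x' − x̄ = [-58/177, -6067/708, 3911/708] = K·y
y = (KᵀK)⁻¹·Kᵀ·(x' − x̄) = [-12, 10]
z = y + H·x̄ = [-12, 10] + [10, -8] = [-2, 2]

z = [-2, 2]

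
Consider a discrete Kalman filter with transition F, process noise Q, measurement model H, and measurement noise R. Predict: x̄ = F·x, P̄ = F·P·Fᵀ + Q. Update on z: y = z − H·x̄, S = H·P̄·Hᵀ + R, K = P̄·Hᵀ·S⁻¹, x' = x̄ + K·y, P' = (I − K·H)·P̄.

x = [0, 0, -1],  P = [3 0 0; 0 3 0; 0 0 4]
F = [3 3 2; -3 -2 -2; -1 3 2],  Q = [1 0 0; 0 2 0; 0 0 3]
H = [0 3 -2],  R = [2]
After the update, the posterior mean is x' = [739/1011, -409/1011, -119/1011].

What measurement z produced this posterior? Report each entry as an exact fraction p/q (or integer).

z = [-1]

x̄ = F·x = [-2, 2, -2]
P̄ = F·P·Fᵀ + Q = [71 -61 34; -61 57 -25; 34 -25 49]
S = H·P̄·Hᵀ + R = [1011]
K = P̄·Hᵀ·S⁻¹ = [-251/1011; 221/1011; -173/1011]
x' − x̄ = [2761/1011, -2431/1011, 1903/1011] = K·y
y = (KᵀK)⁻¹·Kᵀ·(x' − x̄) = [-11]
z = y + H·x̄ = [-11] + [10] = [-1]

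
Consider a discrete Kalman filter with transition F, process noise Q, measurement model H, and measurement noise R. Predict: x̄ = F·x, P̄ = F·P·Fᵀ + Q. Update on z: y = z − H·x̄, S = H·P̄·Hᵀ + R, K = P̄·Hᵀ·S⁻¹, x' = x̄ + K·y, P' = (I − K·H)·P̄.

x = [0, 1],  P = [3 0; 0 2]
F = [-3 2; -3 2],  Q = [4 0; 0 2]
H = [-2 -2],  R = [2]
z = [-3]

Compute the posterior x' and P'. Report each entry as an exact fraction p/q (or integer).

x' = [216/293, 226/293]
P' = [475/293 -401/293; -401/293 473/293]

x̄ = F·x = [2, 2]
P̄ = F·P·Fᵀ + Q = [39 35; 35 37]
y = z − H·x̄ = [5]
S = H·P̄·Hᵀ + R = [586]
K = P̄·Hᵀ·S⁻¹ = [-74/293; -72/293]
x' = x̄ + K·y = [216/293, 226/293]
P' = (I − K·H)·P̄ = [475/293 -401/293; -401/293 473/293]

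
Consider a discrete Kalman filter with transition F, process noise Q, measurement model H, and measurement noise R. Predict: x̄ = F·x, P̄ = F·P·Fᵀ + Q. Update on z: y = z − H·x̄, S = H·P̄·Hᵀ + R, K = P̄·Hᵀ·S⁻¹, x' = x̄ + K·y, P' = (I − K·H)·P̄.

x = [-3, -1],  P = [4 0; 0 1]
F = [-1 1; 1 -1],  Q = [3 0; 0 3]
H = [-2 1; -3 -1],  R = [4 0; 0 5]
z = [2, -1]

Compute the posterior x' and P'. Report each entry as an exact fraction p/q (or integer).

x̄ = F·x = [2, -2]
P̄ = F·P·Fᵀ + Q = [8 -5; -5 8]
y = z − H·x̄ = [8, 3]
S = H·P̄·Hᵀ + R = [64 45; 45 55]
K = P̄·Hᵀ·S⁻¹ = [-60/299 -271/1495; 135/299 -362/1495]
x' = x̄ + K·y = [-223/1495, 1324/1495]
P' = (I − K·H)·P̄ = [511/1495 -178/1495; -178/1495 2344/1495]

x' = [-223/1495, 1324/1495]
P' = [511/1495 -178/1495; -178/1495 2344/1495]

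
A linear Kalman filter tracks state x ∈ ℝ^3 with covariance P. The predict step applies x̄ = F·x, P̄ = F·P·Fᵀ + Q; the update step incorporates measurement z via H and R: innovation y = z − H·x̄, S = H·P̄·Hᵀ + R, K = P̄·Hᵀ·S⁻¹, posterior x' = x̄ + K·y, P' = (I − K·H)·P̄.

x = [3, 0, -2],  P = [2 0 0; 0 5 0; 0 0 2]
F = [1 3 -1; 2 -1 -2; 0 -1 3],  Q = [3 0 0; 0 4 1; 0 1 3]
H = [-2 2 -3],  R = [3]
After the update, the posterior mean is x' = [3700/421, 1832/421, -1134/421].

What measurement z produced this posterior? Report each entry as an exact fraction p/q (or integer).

x̄ = F·x = [5, 10, -6]
P̄ = F·P·Fᵀ + Q = [52 -7 -21; -7 25 -6; -21 -6 26]
S = H·P̄·Hᵀ + R = [421]
K = P̄·Hᵀ·S⁻¹ = [-55/421; 82/421; -48/421]
x' − x̄ = [1595/421, -2378/421, 1392/421] = K·y
y = (KᵀK)⁻¹·Kᵀ·(x' − x̄) = [-29]
z = y + H·x̄ = [-29] + [28] = [-1]

z = [-1]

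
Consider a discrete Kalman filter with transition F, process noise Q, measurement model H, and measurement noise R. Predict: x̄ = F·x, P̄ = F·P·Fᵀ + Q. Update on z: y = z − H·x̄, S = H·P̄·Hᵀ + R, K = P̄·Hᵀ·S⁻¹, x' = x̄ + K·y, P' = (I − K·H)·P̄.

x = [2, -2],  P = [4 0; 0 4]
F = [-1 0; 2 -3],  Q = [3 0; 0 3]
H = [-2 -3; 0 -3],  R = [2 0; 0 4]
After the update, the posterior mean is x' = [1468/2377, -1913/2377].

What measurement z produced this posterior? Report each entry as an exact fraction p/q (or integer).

z = [1, 3]

x̄ = F·x = [-2, 10]
P̄ = F·P·Fᵀ + Q = [7 -8; -8 55]
S = H·P̄·Hᵀ + R = [429 447; 447 499]
K = P̄·Hᵀ·S⁻¹ = [-2869/7131 971/2377; -298/7131 -697/2377]
x' − x̄ = [6222/2377, -25683/2377] = K·y
y = (KᵀK)⁻¹·Kᵀ·(x' − x̄) = [27, 33]
z = y + H·x̄ = [27, 33] + [-26, -30] = [1, 3]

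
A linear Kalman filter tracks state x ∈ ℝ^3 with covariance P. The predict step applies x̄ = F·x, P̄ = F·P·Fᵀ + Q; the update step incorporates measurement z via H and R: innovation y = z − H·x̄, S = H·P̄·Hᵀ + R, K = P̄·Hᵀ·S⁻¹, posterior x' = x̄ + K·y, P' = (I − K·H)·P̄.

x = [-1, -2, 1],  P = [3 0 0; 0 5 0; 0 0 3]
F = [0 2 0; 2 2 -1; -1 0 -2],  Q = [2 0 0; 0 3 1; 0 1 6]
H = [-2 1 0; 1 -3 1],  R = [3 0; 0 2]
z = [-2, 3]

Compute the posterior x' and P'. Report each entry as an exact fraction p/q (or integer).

x' = [12/625, -5377/3125, -6472/3125]
P' = [229/125 2507/1250 4777/1250; 2507/1250 43831/12500 97241/12500; 4777/1250 97241/12500 245751/12500]

x̄ = F·x = [-4, -7, -1]
P̄ = F·P·Fᵀ + Q = [22 20 0; 20 38 1; 0 1 21]
y = z − H·x̄ = [-3, -13]
S = H·P̄·Hᵀ + R = [49 -17; -17 261]
K = P̄·Hᵀ·S⁻¹ = [-691/1250 -227/1250; -2103/12500 -4591/12500; 567/12500 899/12500]
x' = x̄ + K·y = [12/625, -5377/3125, -6472/3125]
P' = (I − K·H)·P̄ = [229/125 2507/1250 4777/1250; 2507/1250 43831/12500 97241/12500; 4777/1250 97241/12500 245751/12500]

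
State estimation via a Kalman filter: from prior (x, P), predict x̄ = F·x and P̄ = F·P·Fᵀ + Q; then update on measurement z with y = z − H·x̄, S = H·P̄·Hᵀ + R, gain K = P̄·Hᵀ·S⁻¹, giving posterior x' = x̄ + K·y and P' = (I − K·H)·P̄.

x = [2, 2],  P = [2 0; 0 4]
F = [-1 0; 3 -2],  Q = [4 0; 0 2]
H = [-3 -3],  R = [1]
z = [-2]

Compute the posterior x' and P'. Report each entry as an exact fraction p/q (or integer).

x' = [-2, 722/271]
P' = [6 -6; -6 1656/271]

x̄ = F·x = [-2, 2]
P̄ = F·P·Fᵀ + Q = [6 -6; -6 36]
y = z − H·x̄ = [-2]
S = H·P̄·Hᵀ + R = [271]
K = P̄·Hᵀ·S⁻¹ = [0; -90/271]
x' = x̄ + K·y = [-2, 722/271]
P' = (I − K·H)·P̄ = [6 -6; -6 1656/271]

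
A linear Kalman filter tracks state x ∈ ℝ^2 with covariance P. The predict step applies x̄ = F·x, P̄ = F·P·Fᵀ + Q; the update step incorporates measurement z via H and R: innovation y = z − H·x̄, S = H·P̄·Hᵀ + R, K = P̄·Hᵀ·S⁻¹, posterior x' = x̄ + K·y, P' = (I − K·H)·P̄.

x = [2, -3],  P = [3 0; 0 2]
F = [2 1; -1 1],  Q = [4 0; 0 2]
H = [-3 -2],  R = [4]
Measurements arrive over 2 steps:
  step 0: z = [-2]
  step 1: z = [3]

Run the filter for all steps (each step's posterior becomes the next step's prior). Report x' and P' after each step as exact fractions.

step 0: x̄ = F·x = [1, -5]
step 0: P̄ = F·P·Fᵀ + Q = [18 -4; -4 7]
step 0: y = z − H·x̄ = [-9]
step 0: S = H·P̄·Hᵀ + R = [146]
step 0: K = P̄·Hᵀ·S⁻¹ = [-23/73; -1/73]
step 0: x' = x̄ + K·y = [280/73, -356/73]
step 0: P' = (I − K·H)·P̄ = [256/73 -338/73; -338/73 509/73]
step 1: x̄ = F·x = [204/73, -636/73]
step 1: P̄ = F·P·Fᵀ + Q = [473/73 -341/73; -341/73 1587/73]
step 1: y = z − H·x̄ = [-441/73]
step 1: S = H·P̄·Hᵀ + R = [6805/73]
step 1: K = P̄·Hᵀ·S⁻¹ = [-737/6805; -2151/6805]
step 1: x' = x̄ + K·y = [23469/6805, -46293/6805]
step 1: P' = (I − K·H)·P̄ = [36652/6805 -53504/6805; -53504/6805 84558/6805]

step 0: x' = [280/73, -356/73], P' = [256/73 -338/73; -338/73 509/73]
step 1: x' = [23469/6805, -46293/6805], P' = [36652/6805 -53504/6805; -53504/6805 84558/6805]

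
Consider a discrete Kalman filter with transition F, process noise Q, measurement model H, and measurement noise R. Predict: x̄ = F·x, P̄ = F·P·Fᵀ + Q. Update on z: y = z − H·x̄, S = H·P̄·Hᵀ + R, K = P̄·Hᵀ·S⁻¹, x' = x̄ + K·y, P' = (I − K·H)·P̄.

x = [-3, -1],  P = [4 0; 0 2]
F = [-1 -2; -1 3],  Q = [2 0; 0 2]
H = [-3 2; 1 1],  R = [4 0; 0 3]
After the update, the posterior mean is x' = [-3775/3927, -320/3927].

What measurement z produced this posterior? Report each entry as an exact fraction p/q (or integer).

z = [3, -2]

x̄ = F·x = [5, 0]
P̄ = F·P·Fᵀ + Q = [14 -8; -8 24]
S = H·P̄·Hᵀ + R = [322 14; 14 25]
K = P̄·Hᵀ·S⁻¹ = [-767/3927 196/561; 788/3927 296/561]
x' − x̄ = [-23410/3927, -320/3927] = K·y
y = (KᵀK)⁻¹·Kᵀ·(x' − x̄) = [18, -7]
z = y + H·x̄ = [18, -7] + [-15, 5] = [3, -2]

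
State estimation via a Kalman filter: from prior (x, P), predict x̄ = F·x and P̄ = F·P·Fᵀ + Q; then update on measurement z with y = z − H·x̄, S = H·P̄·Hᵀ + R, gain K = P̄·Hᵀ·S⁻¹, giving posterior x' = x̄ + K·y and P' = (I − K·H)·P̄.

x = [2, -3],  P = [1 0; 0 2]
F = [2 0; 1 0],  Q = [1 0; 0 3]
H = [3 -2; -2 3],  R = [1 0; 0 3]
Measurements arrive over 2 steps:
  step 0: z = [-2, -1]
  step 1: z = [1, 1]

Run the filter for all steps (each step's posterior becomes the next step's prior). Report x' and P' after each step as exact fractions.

step 0: x̄ = F·x = [4, 2]
step 0: P̄ = F·P·Fᵀ + Q = [5 2; 2 4]
step 0: y = z − H·x̄ = [-10, 1]
step 0: S = H·P̄·Hᵀ + R = [38 -28; -28 35]
step 0: K = P̄·Hᵀ·S⁻¹ = [1/2 2/7; 11/39 124/273]
step 0: x' = x̄ + K·y = [-5/7, -100/273]
step 0: P' = (I − K·H)·P̄ = [9/14 5/7; 5/7 254/273]
step 1: x̄ = F·x = [-10/7, -5/7]
step 1: P̄ = F·P·Fᵀ + Q = [25/7 9/7; 9/7 51/14]
step 1: y = z − H·x̄ = [27/7, 2/7]
step 1: S = H·P̄·Hᵀ + R = [226/7 -186/7; -186/7 485/14]
step 1: K = P̄·Hᵀ·S⁻¹ = [2727/5774 772/2887; 723/2887 1251/2887]
step 1: x' = x̄ + K·y = [2711/5774, 1084/2887]
step 1: P' = (I − K·H)·P̄ = [3489/5774 1935/2887; 1935/2887 2541/2887]

step 0: x' = [-5/7, -100/273], P' = [9/14 5/7; 5/7 254/273]
step 1: x' = [2711/5774, 1084/2887], P' = [3489/5774 1935/2887; 1935/2887 2541/2887]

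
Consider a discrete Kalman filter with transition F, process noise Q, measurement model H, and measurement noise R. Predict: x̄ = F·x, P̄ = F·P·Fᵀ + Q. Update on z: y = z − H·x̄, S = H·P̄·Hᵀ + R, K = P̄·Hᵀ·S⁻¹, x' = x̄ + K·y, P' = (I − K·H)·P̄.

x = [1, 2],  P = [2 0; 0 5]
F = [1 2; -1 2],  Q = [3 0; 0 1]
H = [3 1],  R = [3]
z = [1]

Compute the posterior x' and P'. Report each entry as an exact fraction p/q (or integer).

x' = [214/359, -232/359]
P' = [326/359 -699/359; -699/359 2328/359]

x̄ = F·x = [5, 3]
P̄ = F·P·Fᵀ + Q = [25 18; 18 23]
y = z − H·x̄ = [-17]
S = H·P̄·Hᵀ + R = [359]
K = P̄·Hᵀ·S⁻¹ = [93/359; 77/359]
x' = x̄ + K·y = [214/359, -232/359]
P' = (I − K·H)·P̄ = [326/359 -699/359; -699/359 2328/359]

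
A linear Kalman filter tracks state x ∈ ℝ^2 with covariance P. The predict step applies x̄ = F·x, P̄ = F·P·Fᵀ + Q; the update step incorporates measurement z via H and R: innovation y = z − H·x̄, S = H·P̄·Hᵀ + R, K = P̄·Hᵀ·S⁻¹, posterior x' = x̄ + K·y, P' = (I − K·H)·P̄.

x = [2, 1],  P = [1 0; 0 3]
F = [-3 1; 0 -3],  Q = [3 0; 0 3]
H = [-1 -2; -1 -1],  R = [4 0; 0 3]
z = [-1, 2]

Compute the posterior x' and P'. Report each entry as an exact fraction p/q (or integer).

x̄ = F·x = [-5, -3]
P̄ = F·P·Fᵀ + Q = [15 -9; -9 30]
y = z − H·x̄ = [-12, -6]
S = H·P̄·Hᵀ + R = [103 48; 48 30]
K = P̄·Hᵀ·S⁻¹ = [63/131 -127/131; -87/131 95/262]
x' = x̄ + K·y = [-649/131, 366/131]
P' = (I − K·H)·P̄ = [1014/131 -633/131; -633/131 981/262]

x' = [-649/131, 366/131]
P' = [1014/131 -633/131; -633/131 981/262]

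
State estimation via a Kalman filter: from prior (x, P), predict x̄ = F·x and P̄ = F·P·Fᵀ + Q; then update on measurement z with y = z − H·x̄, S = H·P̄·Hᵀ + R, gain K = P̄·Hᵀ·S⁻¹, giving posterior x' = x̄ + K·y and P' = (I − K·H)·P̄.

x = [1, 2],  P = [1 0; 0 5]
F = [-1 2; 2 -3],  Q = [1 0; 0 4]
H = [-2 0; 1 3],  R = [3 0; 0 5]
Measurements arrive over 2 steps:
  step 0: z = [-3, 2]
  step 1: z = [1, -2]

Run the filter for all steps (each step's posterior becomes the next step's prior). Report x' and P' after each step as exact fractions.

step 0: x' = [4347/3244, 499/6488], P' = [1041/1622 -879/3244; -879/3244 4061/6488]
step 1: x' = [-4169278/10411643, -3902871/10411643], P' = [6236781/10411643 -2584287/10411643; -2584287/10411643 6383084/10411643]

step 0: x̄ = F·x = [3, -4]
step 0: P̄ = F·P·Fᵀ + Q = [22 -32; -32 53]
step 0: y = z − H·x̄ = [3, 11]
step 0: S = H·P̄·Hᵀ + R = [91 148; 148 312]
step 0: K = P̄·Hᵀ·S⁻¹ = [-347/811 -111/3244; 293/1622 2085/6488]
step 0: x' = x̄ + K·y = [4347/3244, 499/6488]
step 0: P' = (I − K·H)·P̄ = [1041/1622 -879/3244; -879/3244 4061/6488]
step 1: x̄ = F·x = [-962/811, 15891/6488]
step 1: P̄ = F·P·Fᵀ + Q = [4241/811 -5625/811; -5625/811 100253/6488]
step 1: y = z − H·x̄ = [-1113/811, -52953/6488]
step 1: S = H·P̄·Hᵀ + R = [19397/811 25268/811; 25268/811 698645/6488]
step 1: K = P̄·Hᵀ·S⁻¹ = [-4157854/10411643 -303216/10411643; 1722858/10411643 3312993/10411643]
step 1: x' = x̄ + K·y = [-4169278/10411643, -3902871/10411643]
step 1: P' = (I − K·H)·P̄ = [6236781/10411643 -2584287/10411643; -2584287/10411643 6383084/10411643]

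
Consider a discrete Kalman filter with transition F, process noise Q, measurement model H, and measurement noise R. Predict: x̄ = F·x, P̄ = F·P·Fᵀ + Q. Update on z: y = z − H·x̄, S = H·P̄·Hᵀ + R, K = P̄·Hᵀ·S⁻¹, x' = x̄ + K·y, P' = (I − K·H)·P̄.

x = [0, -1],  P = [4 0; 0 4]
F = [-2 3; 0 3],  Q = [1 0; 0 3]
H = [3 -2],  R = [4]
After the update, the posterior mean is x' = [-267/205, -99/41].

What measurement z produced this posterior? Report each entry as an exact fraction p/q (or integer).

x̄ = F·x = [-3, -3]
P̄ = F·P·Fᵀ + Q = [53 36; 36 39]
S = H·P̄·Hᵀ + R = [205]
K = P̄·Hᵀ·S⁻¹ = [87/205; 6/41]
x' − x̄ = [348/205, 24/41] = K·y
y = (KᵀK)⁻¹·Kᵀ·(x' − x̄) = [4]
z = y + H·x̄ = [4] + [-3] = [1]

z = [1]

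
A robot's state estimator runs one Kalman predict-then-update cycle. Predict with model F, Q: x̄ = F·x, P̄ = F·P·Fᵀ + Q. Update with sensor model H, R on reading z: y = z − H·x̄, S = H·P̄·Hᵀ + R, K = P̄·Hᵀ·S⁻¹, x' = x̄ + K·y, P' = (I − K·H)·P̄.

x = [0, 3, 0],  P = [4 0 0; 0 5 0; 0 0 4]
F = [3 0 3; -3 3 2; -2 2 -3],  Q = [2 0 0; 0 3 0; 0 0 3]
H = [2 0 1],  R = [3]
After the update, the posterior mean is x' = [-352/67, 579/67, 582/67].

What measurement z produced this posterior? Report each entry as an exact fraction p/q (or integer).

z = [-2]

x̄ = F·x = [0, 9, 6]
P̄ = F·P·Fᵀ + Q = [74 -12 -60; -12 100 30; -60 30 75]
S = H·P̄·Hᵀ + R = [134]
K = P̄·Hᵀ·S⁻¹ = [44/67; 3/67; -45/134]
x' − x̄ = [-352/67, -24/67, 180/67] = K·y
y = (KᵀK)⁻¹·Kᵀ·(x' − x̄) = [-8]
z = y + H·x̄ = [-8] + [6] = [-2]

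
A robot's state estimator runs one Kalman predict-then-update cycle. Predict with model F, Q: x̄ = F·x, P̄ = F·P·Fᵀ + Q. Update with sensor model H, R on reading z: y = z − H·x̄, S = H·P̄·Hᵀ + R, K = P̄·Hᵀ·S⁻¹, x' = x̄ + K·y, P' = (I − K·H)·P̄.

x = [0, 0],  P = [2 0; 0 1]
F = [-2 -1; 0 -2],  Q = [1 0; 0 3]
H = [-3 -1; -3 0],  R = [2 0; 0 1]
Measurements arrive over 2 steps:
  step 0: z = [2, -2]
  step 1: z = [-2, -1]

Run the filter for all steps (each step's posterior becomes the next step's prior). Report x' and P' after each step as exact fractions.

step 0: x' = [452/885, -2378/885], P' = [86/885 -194/885; -194/885 1796/885]
step 1: x' = [62763/233615, 403299/233615], P' = [20541/233615 -42497/233615; -42497/233615 452839/233615]

step 0: x̄ = F·x = [0, 0]
step 0: P̄ = F·P·Fᵀ + Q = [10 2; 2 7]
step 0: y = z − H·x̄ = [2, -2]
step 0: S = H·P̄·Hᵀ + R = [111 96; 96 91]
step 0: K = P̄·Hᵀ·S⁻¹ = [-32/885 -86/295; -607/885 194/295]
step 0: x' = x̄ + K·y = [452/885, -2378/885]
step 0: P' = (I − K·H)·P̄ = [86/885 -194/885; -194/885 1796/885]
step 1: x̄ = F·x = [1474/885, 4756/885]
step 1: P̄ = F·P·Fᵀ + Q = [2249/885 2816/885; 2816/885 9839/885]
step 1: y = z − H·x̄ = [7408/885, 1179/295]
step 1: S = H·P̄·Hᵀ + R = [48746/885 9563/295; 9563/295 7042/295]
step 1: K = P̄·Hᵀ·S⁻¹ = [-9563/233615 -61623/233615; -162674/233615 127491/233615]
step 1: x' = x̄ + K·y = [62763/233615, 403299/233615]
step 1: P' = (I − K·H)·P̄ = [20541/233615 -42497/233615; -42497/233615 452839/233615]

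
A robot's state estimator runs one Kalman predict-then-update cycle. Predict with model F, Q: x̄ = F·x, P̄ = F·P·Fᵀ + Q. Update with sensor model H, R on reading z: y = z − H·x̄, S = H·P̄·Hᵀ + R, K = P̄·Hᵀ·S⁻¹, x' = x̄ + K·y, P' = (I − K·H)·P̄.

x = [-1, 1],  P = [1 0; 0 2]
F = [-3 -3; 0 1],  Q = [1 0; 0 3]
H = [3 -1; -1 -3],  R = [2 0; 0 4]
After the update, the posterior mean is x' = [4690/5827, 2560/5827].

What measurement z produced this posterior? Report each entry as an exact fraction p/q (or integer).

z = [2, -2]

x̄ = F·x = [0, 1]
P̄ = F·P·Fᵀ + Q = [28 -6; -6 5]
S = H·P̄·Hᵀ + R = [295 -21; -21 41]
K = P̄·Hᵀ·S⁻¹ = [1740/5827 -530/5827; -566/5827 -1569/5827]
x' − x̄ = [4690/5827, -3267/5827] = K·y
y = (KᵀK)⁻¹·Kᵀ·(x' − x̄) = [3, 1]
z = y + H·x̄ = [3, 1] + [-1, -3] = [2, -2]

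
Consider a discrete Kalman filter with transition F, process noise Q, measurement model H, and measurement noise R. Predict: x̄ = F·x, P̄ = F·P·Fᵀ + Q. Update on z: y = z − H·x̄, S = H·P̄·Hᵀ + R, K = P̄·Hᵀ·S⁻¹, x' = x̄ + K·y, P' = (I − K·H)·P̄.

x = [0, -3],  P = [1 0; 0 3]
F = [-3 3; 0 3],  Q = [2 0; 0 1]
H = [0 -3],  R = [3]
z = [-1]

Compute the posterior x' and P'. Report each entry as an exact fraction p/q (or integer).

x' = [-9/85, 19/85]
P' = [1043/85 27/85; 27/85 28/85]

x̄ = F·x = [-9, -9]
P̄ = F·P·Fᵀ + Q = [38 27; 27 28]
y = z − H·x̄ = [-28]
S = H·P̄·Hᵀ + R = [255]
K = P̄·Hᵀ·S⁻¹ = [-27/85; -28/85]
x' = x̄ + K·y = [-9/85, 19/85]
P' = (I − K·H)·P̄ = [1043/85 27/85; 27/85 28/85]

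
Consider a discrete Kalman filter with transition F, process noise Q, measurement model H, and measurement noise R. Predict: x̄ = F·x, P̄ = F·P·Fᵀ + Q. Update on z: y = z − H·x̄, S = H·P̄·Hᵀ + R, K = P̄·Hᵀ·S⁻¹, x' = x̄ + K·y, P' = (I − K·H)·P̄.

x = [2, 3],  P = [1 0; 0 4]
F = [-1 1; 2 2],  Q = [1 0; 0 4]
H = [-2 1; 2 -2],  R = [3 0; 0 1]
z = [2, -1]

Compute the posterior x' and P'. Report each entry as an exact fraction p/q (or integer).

x' = [-41/75, 2/15]
P' = [158/75 34/15; 34/15 8/3]

x̄ = F·x = [1, 10]
P̄ = F·P·Fᵀ + Q = [6 6; 6 24]
y = z − H·x̄ = [-6, 17]
S = H·P̄·Hᵀ + R = [27 -36; -36 73]
K = P̄·Hᵀ·S⁻¹ = [-146/225 -8/25; -28/45 -4/5]
x' = x̄ + K·y = [-41/75, 2/15]
P' = (I − K·H)·P̄ = [158/75 34/15; 34/15 8/3]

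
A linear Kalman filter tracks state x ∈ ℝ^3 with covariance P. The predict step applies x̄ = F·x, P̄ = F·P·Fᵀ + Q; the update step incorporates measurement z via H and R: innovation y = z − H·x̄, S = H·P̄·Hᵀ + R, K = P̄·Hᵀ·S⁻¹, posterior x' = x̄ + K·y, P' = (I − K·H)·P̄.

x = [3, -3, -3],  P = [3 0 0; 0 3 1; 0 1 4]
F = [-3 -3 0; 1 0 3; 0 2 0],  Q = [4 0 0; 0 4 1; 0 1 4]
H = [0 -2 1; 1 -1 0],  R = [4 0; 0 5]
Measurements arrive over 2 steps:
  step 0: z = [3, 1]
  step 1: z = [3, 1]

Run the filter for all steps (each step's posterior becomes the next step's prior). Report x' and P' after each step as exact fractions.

step 0: x' = [-39142/13879, -55666/13879, -69931/13879], P' = [77102/13879 23512/13879 27760/13879; 23512/13879 35217/13879 49230/13879; 27760/13879 49230/13879 109296/13879]
step 1: x' = [-22061027/34643193, -28635005/11547731, -26169185/11547731], P' = [1851569809/311788737 64183451/34643193 226913486/103929579; 64183451/34643193 28286022/11547731 36146404/11547731; 226913486/103929579 36146404/11547731 224308300/34643193]

step 0: x̄ = F·x = [0, -6, -6]
step 0: P̄ = F·P·Fᵀ + Q = [58 -18 -18; -18 43 7; -18 7 16]
step 0: y = z − H·x̄ = [-3, -5]
step 0: S = H·P̄·Hᵀ + R = [164 97; 97 142]
step 0: K = P̄·Hᵀ·S⁻¹ = [-4816/13879 10718/13879; -5301/13879 -2341/13879; 2709/13879 -4294/13879]
step 0: x' = x̄ + K·y = [-39142/13879, -55666/13879, -69931/13879]
step 0: P' = (I − K·H)·P̄ = [77102/13879 23512/13879 27760/13879; 23512/13879 35217/13879 49230/13879; 27760/13879 49230/13879 109296/13879]
step 1: x̄ = F·x = [284424/13879, -248935/13879, -111332/13879]
step 1: P̄ = F·P·Fᵀ + Q = [1489603/13879 -994752/13879 -352374/13879; -994752/13879 1282842/13879 356283/13879; -352374/13879 356283/13879 196384/13879]
step 1: y = z − H·x̄ = [-344901/13879, -519480/13879]
step 1: S = H·P̄·Hᵀ + R = [3958136/13879 3846531/13879; 3846531/13879 4831344/13879]
step 1: K = P̄·Hᵀ·S⁻¹ = [-39546805/103929579 19598750/23983749; -5106410/11547731 -318071/2664861; 1857469/34643193 -1513910/7994583]
step 1: x' = x̄ + K·y = [-22061027/34643193, -28635005/11547731, -26169185/11547731]
step 1: P' = (I − K·H)·P̄ = [1851569809/311788737 64183451/34643193 226913486/103929579; 64183451/34643193 28286022/11547731 36146404/11547731; 226913486/103929579 36146404/11547731 224308300/34643193]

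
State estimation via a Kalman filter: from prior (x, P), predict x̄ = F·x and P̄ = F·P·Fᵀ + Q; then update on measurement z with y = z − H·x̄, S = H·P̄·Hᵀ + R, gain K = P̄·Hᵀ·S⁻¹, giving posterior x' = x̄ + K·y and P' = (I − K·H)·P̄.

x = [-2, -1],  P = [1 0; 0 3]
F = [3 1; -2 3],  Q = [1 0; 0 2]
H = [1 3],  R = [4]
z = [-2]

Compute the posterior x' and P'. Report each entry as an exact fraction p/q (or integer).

x' = [-570/83, 134/83]
P' = [958/83 -312/83; -312/83 138/83]

x̄ = F·x = [-7, 1]
P̄ = F·P·Fᵀ + Q = [13 3; 3 33]
y = z − H·x̄ = [2]
S = H·P̄·Hᵀ + R = [332]
K = P̄·Hᵀ·S⁻¹ = [11/166; 51/166]
x' = x̄ + K·y = [-570/83, 134/83]
P' = (I − K·H)·P̄ = [958/83 -312/83; -312/83 138/83]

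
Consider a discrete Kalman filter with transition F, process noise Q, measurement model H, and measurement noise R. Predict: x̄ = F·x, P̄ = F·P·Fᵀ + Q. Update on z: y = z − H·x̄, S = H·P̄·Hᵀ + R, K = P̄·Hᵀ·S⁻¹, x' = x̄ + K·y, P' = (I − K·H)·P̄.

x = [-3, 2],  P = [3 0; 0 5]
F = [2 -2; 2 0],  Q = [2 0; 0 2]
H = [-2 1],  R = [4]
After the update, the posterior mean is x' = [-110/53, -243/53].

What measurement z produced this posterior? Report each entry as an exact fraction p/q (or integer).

x̄ = F·x = [-10, -6]
P̄ = F·P·Fᵀ + Q = [34 12; 12 14]
S = H·P̄·Hᵀ + R = [106]
K = P̄·Hᵀ·S⁻¹ = [-28/53; -5/53]
x' − x̄ = [420/53, 75/53] = K·y
y = (KᵀK)⁻¹·Kᵀ·(x' − x̄) = [-15]
z = y + H·x̄ = [-15] + [14] = [-1]

z = [-1]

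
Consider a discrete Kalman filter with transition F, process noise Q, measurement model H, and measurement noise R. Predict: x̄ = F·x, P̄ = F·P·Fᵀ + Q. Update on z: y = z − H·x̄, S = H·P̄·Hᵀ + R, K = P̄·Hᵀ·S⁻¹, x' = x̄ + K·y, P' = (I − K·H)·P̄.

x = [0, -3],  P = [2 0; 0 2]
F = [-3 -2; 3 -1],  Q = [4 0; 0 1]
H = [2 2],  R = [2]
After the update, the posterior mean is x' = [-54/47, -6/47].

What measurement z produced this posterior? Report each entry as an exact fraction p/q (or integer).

z = [-3]

x̄ = F·x = [6, 3]
P̄ = F·P·Fᵀ + Q = [30 -14; -14 21]
S = H·P̄·Hᵀ + R = [94]
K = P̄·Hᵀ·S⁻¹ = [16/47; 7/47]
x' − x̄ = [-336/47, -147/47] = K·y
y = (KᵀK)⁻¹·Kᵀ·(x' − x̄) = [-21]
z = y + H·x̄ = [-21] + [18] = [-3]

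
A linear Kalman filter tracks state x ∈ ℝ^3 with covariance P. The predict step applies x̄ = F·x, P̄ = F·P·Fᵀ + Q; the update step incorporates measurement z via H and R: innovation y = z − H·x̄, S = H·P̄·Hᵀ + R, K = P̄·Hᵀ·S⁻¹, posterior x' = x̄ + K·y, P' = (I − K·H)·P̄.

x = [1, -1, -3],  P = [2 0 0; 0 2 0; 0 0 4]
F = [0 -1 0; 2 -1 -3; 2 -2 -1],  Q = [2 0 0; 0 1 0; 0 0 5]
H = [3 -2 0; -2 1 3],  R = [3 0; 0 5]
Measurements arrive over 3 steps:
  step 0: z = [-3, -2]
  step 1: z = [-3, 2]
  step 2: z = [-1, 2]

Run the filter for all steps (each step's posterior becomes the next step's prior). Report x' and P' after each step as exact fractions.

step 0: x' = [13997/32399, 69387/32399, -30592/32399], P' = [77552/32399 109848/32399 19942/32399; 109848/32399 178494/32399 21549/32399; 19942/32399 21549/32399 24180/32399]
step 1: x' = [-38229137/224502409, 310480473/224502409, -3194168/224502409], P' = [430035496/224502409 556147773/224502409 126975873/224502409; 556147773/224502409 862943934/224502409 123310494/224502409; 126975873/224502409 123310494/224502409 164310634/224502409]
step 2: x' = [-204533312013/244494793123, -168494773042/244494793123, 28354918759/244494793123], P' = [443979890932/244494793123 574501362444/244494793123 128455205370/244494793123; 574501362444/244494793123 4496911045044/1222473965615 609922306047/1222473965615; 128455205370/244494793123 609922306047/1222473965615 874446663046/1222473965615]

step 0: x̄ = F·x = [1, 12, 7]
step 0: P̄ = F·P·Fᵀ + Q = [4 2 4; 2 47 24; 4 24 25]
step 0: y = z − H·x̄ = [18, -33]
step 0: S = H·P̄·Hᵀ + R = [203 -212; -212 381]
step 0: K = P̄·Hᵀ·S⁻¹ = [4320/32399 2914/32399; -9148/32399 4689/32399; 5576/32399 10841/32399]
step 0: x' = x̄ + K·y = [13997/32399, 69387/32399, -30592/32399]
step 0: P' = (I − K·H)·P̄ = [77552/32399 109848/32399 19942/32399; 109848/32399 178494/32399 21549/32399; 19942/32399 21549/32399 24180/32399]
step 1: x̄ = F·x = [-69387/32399, 50383/32399, -80188/32399]
step 1: P̄ = F·P·Fᵀ + Q = [243292/32399 23445/32399 158841/32399; 23445/32399 189319/32399 71955/32399; 158841/32399 71955/32399 338003/32399]
step 1: y = z − H·x̄ = [211730/32399, 116205/32399]
step 1: S = H·P̄·Hᵀ + R = [2762761/32399 -676436/32399; -676436/32399 2798367/32399]
step 1: K = P̄·Hᵀ·S⁻¹ = [59270314/224502409 15400880/224502409; -19148183/224502409 24115974/224502409; 44768877/224502409 72458130/224502409]
step 1: x' = x̄ + K·y = [-38229137/224502409, 310480473/224502409, -3194168/224502409]
step 1: P' = (I − K·H)·P̄ = [430035496/224502409 556147773/224502409 126975873/224502409; 556147773/224502409 862943934/224502409 123310494/224502409; 126975873/224502409 123310494/224502409 164310634/224502409]
step 2: x̄ = F·x = [-310480473/224502409, -377356243/224502409, -694225052/224502409]
step 2: P̄ = F·P·Fᵀ + Q = [1311948752/224502409 120579870/224502409 736902816/224502409; 120579870/224502409 1277945429/224502409 449441590/224502409; 736902816/224502409 449441590/224502409 1994896699/224502409]
step 2: y = z − H·x̄ = [-47773476/224502409, 2288075271/224502409]
step 2: S = H·P̄·Hᵀ + R = [16145869271/224502409 -5648048476/224502409; -5648048476/224502409 18973819041/224502409]
step 2: K = P̄·Hᵀ·S⁻¹ = [60978982636/244494793123 2054491334/34927827589; -125433884476/1222473965615 16618981107/174639137945; 235661156152/1222473965615 55677435471/174639137945]
step 2: x' = x̄ + K·y = [-204533312013/244494793123, -168494773042/244494793123, 28354918759/244494793123]
step 2: P' = (I − K·H)·P̄ = [443979890932/244494793123 574501362444/244494793123 128455205370/244494793123; 574501362444/244494793123 4496911045044/1222473965615 609922306047/1222473965615; 128455205370/244494793123 609922306047/1222473965615 874446663046/1222473965615]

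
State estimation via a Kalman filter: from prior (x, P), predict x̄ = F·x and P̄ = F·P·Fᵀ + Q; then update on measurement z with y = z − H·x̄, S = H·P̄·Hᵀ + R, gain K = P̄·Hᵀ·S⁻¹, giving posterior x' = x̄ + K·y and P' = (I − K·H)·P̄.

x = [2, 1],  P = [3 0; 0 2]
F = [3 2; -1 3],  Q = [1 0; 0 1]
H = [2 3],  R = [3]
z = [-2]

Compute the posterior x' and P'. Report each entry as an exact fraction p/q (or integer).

x' = [449/127, -377/127]
P' = [2385/127 -1563/127; -1563/127 1066/127]

x̄ = F·x = [8, 1]
P̄ = F·P·Fᵀ + Q = [36 3; 3 22]
y = z − H·x̄ = [-21]
S = H·P̄·Hᵀ + R = [381]
K = P̄·Hᵀ·S⁻¹ = [27/127; 24/127]
x' = x̄ + K·y = [449/127, -377/127]
P' = (I − K·H)·P̄ = [2385/127 -1563/127; -1563/127 1066/127]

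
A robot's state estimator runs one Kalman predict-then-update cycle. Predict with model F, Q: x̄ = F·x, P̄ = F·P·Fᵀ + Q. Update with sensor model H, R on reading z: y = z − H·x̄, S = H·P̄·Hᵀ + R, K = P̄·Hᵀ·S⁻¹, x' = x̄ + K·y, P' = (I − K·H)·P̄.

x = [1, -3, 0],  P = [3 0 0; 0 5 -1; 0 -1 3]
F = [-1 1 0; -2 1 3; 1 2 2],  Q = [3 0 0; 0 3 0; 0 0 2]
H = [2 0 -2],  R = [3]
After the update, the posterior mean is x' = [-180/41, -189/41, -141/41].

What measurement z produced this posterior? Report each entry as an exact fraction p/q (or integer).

z = [-2]

x̄ = F·x = [-4, -5, -5]
P̄ = F·P·Fᵀ + Q = [11 8 5; 8 41 14; 5 14 29]
S = H·P̄·Hᵀ + R = [123]
K = P̄·Hᵀ·S⁻¹ = [4/41; -4/41; -16/41]
x' − x̄ = [-16/41, 16/41, 64/41] = K·y
y = (KᵀK)⁻¹·Kᵀ·(x' − x̄) = [-4]
z = y + H·x̄ = [-4] + [2] = [-2]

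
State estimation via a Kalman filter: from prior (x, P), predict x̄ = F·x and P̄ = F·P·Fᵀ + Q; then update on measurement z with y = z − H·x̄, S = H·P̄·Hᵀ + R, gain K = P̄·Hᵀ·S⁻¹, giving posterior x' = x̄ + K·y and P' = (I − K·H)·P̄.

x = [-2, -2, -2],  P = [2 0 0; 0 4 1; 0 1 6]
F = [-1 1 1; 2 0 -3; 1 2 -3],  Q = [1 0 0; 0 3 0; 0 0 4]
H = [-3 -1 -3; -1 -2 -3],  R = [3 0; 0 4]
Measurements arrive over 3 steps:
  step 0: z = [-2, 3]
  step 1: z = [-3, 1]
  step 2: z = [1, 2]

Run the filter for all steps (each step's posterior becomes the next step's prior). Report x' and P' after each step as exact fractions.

step 0: x̄ = F·x = [-2, 2, 0]
step 0: P̄ = F·P·Fᵀ + Q = [15 -25 -13; -25 65 52; -13 52 64]
step 0: y = z − H·x̄ = [-6, 5]
step 0: S = H·P̄·Hᵀ + R = [707 888; 888 1301]
step 0: K = P̄·Hᵀ·S⁻¹ = [-40993/131263 35446/131263; 3802/11933 -4989/11933; -15401/131263 -18041/131263]
step 0: x' = x̄ + K·y = [160662/131263, -23891/11933, 2201/131263]
step 0: P' = (I − K·H)·P̄ = [124808/131263 -1377/11933 -78766/131263; -1377/11933 28608/11933 -11961/11933; -78766/131263 -11961/11933 138024/131263]
step 1: x̄ = F·x = [-421262/131263, 28611/11933, -371543/131263]
step 1: P̄ = F·P·Fᵀ + Q = [633467/131263 -63009/11933 -77850/131263; -63009/11933 280039/11933 266324/11933; -77850/131263 266324/11933 5141688/131263]
step 1: y = z − H·x̄ = [-2457483/131263, -775186/131263]
step 1: S = H·P̄·Hᵀ + R = [67468103/131263 74916634/131263; 74916634/131263 91670699/131263]
step 1: K = P̄·Hᵀ·S⁻¹ = [-1242950254/4360300407 1062696497/4360300407; 144413474/484477823 -193365011/484477823; -184017646/1453433469 -185839366/1453433469]
step 1: x' = x̄ + K·y = [3000943162/4360300407, -400146751/484477823, 428660629/1453433469]
step 1: P' = (I − K·H)·P̄ = [3837058108/4360300407 -33946726/484477823 -830755892/1453433469; -33946726/484477823 1138807014/484477823 -490069086/484477823; -830755892/1453433469 -490069086/484477823 501614208/484477823]
step 2: x̄ = F·x = [-5316282034/4360300407, 2143940663/4360300407, -8059644017/4360300407]
step 2: P̄ = F·P·Fᵀ + Q = [19735482385/4360300407 -21058213958/4360300407 -2135043868/4360300407; -21058213958/4360300407 98967096613/4360300407 95976924656/4360300407; -2135043868/4360300407 95976924656/4360300407 169565048296/4360300407]
step 2: y = z − H·x̄ = [-33623537083/4360300407, -1831859105/484477823]
step 2: S = H·P̄·Hᵀ + R = [2226834248527/4360300407 274887819203/484477823; 274887819203/484477823 334867831329/484477823]
step 2: K = P̄·Hᵀ·S⁻¹ = [-6378924784879/22575968772379 16355977441454/67727906317137; 13323774092845/45151937544758 -17900864918623/45151937544758; -2864725407728/22575968772379 -2880846722852/22575968772379]
step 2: x' = x̄ + K·y = [1049528209123/22575968772379, -6428751536689/22575968772379, -8746260443297/22575968772379]
step 2: P' = (I − K·H)·P̄ = [59252316865702/67727906317137 -1443199699441/22575968772379 -12890780937208/22575968772379; -1443199699441/22575968772379 105801983155263/45151937544758 -22852351206192/22575968772379; -12890780937208/22575968772379 -22852351206192/22575968772379 23372956747000/22575968772379]

step 0: x' = [160662/131263, -23891/11933, 2201/131263], P' = [124808/131263 -1377/11933 -78766/131263; -1377/11933 28608/11933 -11961/11933; -78766/131263 -11961/11933 138024/131263]
step 1: x' = [3000943162/4360300407, -400146751/484477823, 428660629/1453433469], P' = [3837058108/4360300407 -33946726/484477823 -830755892/1453433469; -33946726/484477823 1138807014/484477823 -490069086/484477823; -830755892/1453433469 -490069086/484477823 501614208/484477823]
step 2: x' = [1049528209123/22575968772379, -6428751536689/22575968772379, -8746260443297/22575968772379], P' = [59252316865702/67727906317137 -1443199699441/22575968772379 -12890780937208/22575968772379; -1443199699441/22575968772379 105801983155263/45151937544758 -22852351206192/22575968772379; -12890780937208/22575968772379 -22852351206192/22575968772379 23372956747000/22575968772379]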